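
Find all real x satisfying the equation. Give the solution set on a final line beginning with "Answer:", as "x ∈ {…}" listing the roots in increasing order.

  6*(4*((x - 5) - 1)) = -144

Step 1. [6*(4*((x - 5) - 1)) = -144] 6 out front; divide by 6. So div: 4*((x - 5) - 1) = -24.
Step 2. [4*((x - 5) - 1) = -24] LHS = 4·(…); ÷4 both sides, so div: (x - 5) - 1 = -6.
Step 3. [(x - 5) - 1 = -6] the outer -1 inverts by adding 1, so sub: x - 5 = -5.
Step 4. [x - 5 = -5] 5 comes off first (add 5). So sub: x = 0.

Answer: x ∈ {0}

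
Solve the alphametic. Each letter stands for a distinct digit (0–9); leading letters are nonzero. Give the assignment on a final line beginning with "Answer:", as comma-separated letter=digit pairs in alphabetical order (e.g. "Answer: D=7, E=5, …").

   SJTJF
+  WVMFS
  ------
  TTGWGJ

Step 1. [T] the sum has 6 digits but both addends have 5; that extra leading digit T is the final carry, namely 1 ⇒ T=1.
Step 2. [col 1: F + S ≡ J (mod 10)] several values work for J in column 1 (F + S ≡ J (mod 10), carry-in 0); try J=2 ⇒ J=2.
Step 3. [col 1: F + S ≡ J (mod 10)] no forcing yet in column 1 (carry-in 0); F=5 is free and consistent — try it ⇒ F=5.
Step 4. [col 1: F + S ≡ J (mod 10)] in column 1 we have F+S≡J with carry-in 0; given F=5, J=2 and digits 1,2,5 already taken and all letters distinct, that pins S to 7 ⇒ S=7.
Step 5. [col 2: J + F ≡ G (mod 10)] column 2 reads J+F+carry(1)=G with J=2, F=5; with digits 1,2,5,7 already taken and all letters distinct, the only value for G is 8, so G=8.
Step 6. [col 3: T + M ≡ W (mod 10)] M=3 is one option consistent with column 3 (T + M ≡ W (mod 10), carry-in 0) — take it. So M=3.
Step 7. [col 3: T + M ≡ W (mod 10)] from column 3 (T=1, M=3, carry-in 0, digits 1,2,3,5,7,8 already taken and all letters distinct): W must equal 4. So W=4.
Step 8. [col 4: J + V ≡ G (mod 10)] column 4: given J=2, G=8, carry-in 0, and digits 1,2,3,4,5,7,8 already taken and all letters distinct, J+V≡G (mod 10) forces V=6, so V=6.

Answer: F=5, G=8, J=2, M=3, S=7, T=1, V=6, W=4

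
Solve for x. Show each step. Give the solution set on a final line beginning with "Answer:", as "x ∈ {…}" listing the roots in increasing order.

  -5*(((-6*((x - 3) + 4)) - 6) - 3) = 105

Step 1. [-5*(((-6*((x - 3) + 4)) - 6) - 3) = 105] -5 out front; divide by -5 ⇒ div: ((-6*((x - 3) + 4)) - 6) - 3 = -21.
Step 2. [((-6*((x - 3) + 4)) - 6) - 3 = -21] 3 comes off first (add 3) ⇒ sub: (-6*((x - 3) + 4)) - 6 = -18.
Step 3. [(-6*((x - 3) + 4)) - 6 = -18] -6 divides every term; factor it out. So factor: ((x - 3) + 4) + 1 = 3.
Step 4. [((x - 3) + 4) + 1 = 3] +1 is outermost — subtract 1 both sides. So sub: (x - 3) + 4 = 2.
Step 5. [(x - 3) + 4 = 2] +4 is outermost — subtract 4 both sides. So sub: x - 3 = -2.
Step 6. [x - 3 = -2] the outer -3 inverts by adding 3, so sub: x = 1.

Answer: x ∈ {1}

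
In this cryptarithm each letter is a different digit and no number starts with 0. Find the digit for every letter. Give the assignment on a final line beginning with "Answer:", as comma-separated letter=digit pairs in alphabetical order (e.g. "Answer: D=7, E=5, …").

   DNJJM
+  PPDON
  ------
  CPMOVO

Step 1. [col 1: M + N ≡ O (mod 10)] column 1 (M + N ≡ O (mod 10), carry-in 0) doesn't pin N yet; pick N=8 and continue ⇒ N=8.
Step 2. [col 1: M + N ≡ O (mod 10)] column 1 (M + N ≡ O (mod 10), carry-in 0) doesn't pin O yet; pick O=2 and continue, so O=2.
Step 3. [C] C is the leading digit of a 6-digit sum of two 5-digit numbers; the final carry is exactly 1, so C=1.
Step 4. [col 1: M + N ≡ O (mod 10)] column 1: given N=8, O=2, carry-in 0, and digits 1,2,8 already taken and all letters distinct, M+N≡O (mod 10) forces M=4 ⇒ M=4.
Step 5. [col 2: J + O ≡ V (mod 10)] V=6 is one option consistent with column 2 (J + O ≡ V (mod 10), carry-in 1) — take it, so V=6.
Step 6. [col 2: J + O ≡ V (mod 10)] column 2 reads J+O+carry(1)=V with O=2, V=6; with digits 1,2,4,6,8 already taken and all letters distinct, the only value for J is 3 ⇒ J=3.
Step 7. [col 3: J + D ≡ O (mod 10)] from column 3 (J=3, O=2, carry-in 0, digits 1,2,3,4,6,8 already taken and all letters distinct): D must equal 9. So D=9.
Step 8. [col 4: N + P ≡ M (mod 10)] in column 4 we have N+P≡M with carry-in 1; given N=8, M=4 and digits 1,2,3,4,6,8,9 already taken and all letters distinct, that pins P to 5 ⇒ P=5.

Answer: C=1, D=9, J=3, M=4, N=8, O=2, P=5, V=6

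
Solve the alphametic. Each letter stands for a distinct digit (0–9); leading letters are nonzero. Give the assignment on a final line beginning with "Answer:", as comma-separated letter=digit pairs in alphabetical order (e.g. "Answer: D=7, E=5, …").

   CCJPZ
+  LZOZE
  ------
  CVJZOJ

Step 1. [col 1: Z + E ≡ J (mod 10)] several values work for Z in column 1 (Z + E ≡ J (mod 10), carry-in 0); try Z=5. So Z=5.
Step 2. [col 1: Z + E ≡ J (mod 10)] several values work for E in column 1 (Z + E ≡ J (mod 10), carry-in 0); try E=2, so E=2.
Step 3. [col 1: Z + E ≡ J (mod 10)] column 1 reads Z+E+carry(0)=J with Z=5, E=2; with digits 2,5 already taken and all letters distinct, the only value for J is 7, so J=7.
Step 4. [C] the sum has 6 digits but both addends have 5; that extra leading digit C is the final carry, namely 1, so C=1.
Step 5. [col 2: P + Z ≡ O (mod 10)] several values work for P in column 2 (P + Z ≡ O (mod 10), carry-in 0); try P=3, so P=3.
Step 6. [col 2: P + Z ≡ O (mod 10)] column 2: given P=3, Z=5, carry-in 0, and digits 1,2,3,5,7 already taken and all letters distinct, P+Z≡O (mod 10) forces O=8, so O=8.
Step 7. [col 5: C + L ≡ V (mod 10)] from column 5 (C=1, carry-in 0, digits 1,2,3,5,7,8 already taken and all letters distinct): V must equal 0. So V=0.
Step 8. [col 5: C + L ≡ V (mod 10)] in column 5 we have C+L≡V with carry-in 0; given C=1, V=0 and digits 0,1,2,3,5,7,8 already taken and all letters distinct, that pins L to 9. So L=9.

Answer: C=1, E=2, J=7, L=9, O=8, P=3, V=0, Z=5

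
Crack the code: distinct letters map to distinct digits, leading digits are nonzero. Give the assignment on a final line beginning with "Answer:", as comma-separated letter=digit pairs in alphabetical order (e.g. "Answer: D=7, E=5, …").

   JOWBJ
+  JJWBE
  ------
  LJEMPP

Step 1. [L] adding two 5-digit numbers gives at most 5+1 digits, and here it does — L is that final carry and must be 1 ⇒ L=1.
Step 2. [col 1: J + E ≡ P (mod 10)] column 1 (J + E ≡ P (mod 10), carry-in 0) doesn't pin E yet; pick E=6 and continue. So E=6.
Step 3. [col 1: J + E ≡ P (mod 10)] no forcing yet in column 1 (carry-in 0); J=9 is free and consistent — try it, so J=9.
Step 4. [col 1: J + E ≡ P (mod 10)] in column 1 we have J+E≡P with carry-in 0; given J=9, E=6 and digits 1,6,9 already taken and all letters distinct, that pins P to 5 ⇒ P=5.
Step 5. [col 2: B + B ≡ P (mod 10)] column 2 (B + B ≡ P (mod 10), carry-in 1) doesn't pin B yet; pick B=2 and continue, so B=2.
Step 6. [col 3: W + W ≡ M (mod 10)] no forcing yet in column 3 (carry-in 0); M=8 is free and consistent — try it, so M=8.
Step 7. [col 3: W + W ≡ M (mod 10)] column 3: given M=8, carry-in 0, and digits 1,2,5,6,8,9 already taken and all letters distinct, W+W≡M (mod 10) forces W=4. So W=4.
Step 8. [col 4: O + J ≡ E (mod 10)] in column 4 we have O+J≡E with carry-in 0; given J=9, E=6 and digits 1,2,4,5,6,8,9 already taken and all letters distinct, that pins O to 7 ⇒ O=7.

Answer: B=2, E=6, J=9, L=1, M=8, O=7, P=5, W=4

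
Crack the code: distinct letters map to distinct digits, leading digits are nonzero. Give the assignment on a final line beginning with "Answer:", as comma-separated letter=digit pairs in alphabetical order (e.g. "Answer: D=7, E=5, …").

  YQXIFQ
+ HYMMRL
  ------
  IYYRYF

Step 1. [col 1: Q + L ≡ F (mod 10)] column 1 (Q + L ≡ F (mod 10), carry-in 0) doesn't pin Q yet; pick Q=9 and continue, so Q=9.
Step 2. [col 1: Q + L ≡ F (mod 10)] F=6 is one option consistent with column 1 (Q + L ≡ F (mod 10), carry-in 0) — take it, so F=6.
Step 3. [col 1: Q + L ≡ F (mod 10)] in column 1 we have Q+L≡F with carry-in 0; given Q=9, F=6 and digits 6,9 already taken and all letters distinct, that pins L to 7 ⇒ L=7.
Step 4. [col 2: F + R ≡ Y (mod 10)] several values work for Y in column 2 (F + R ≡ Y (mod 10), carry-in 1); try Y=1. So Y=1.
Step 5. [col 2: F + R ≡ Y (mod 10)] column 2 reads F+R+carry(1)=Y with F=6, Y=1; with digits 1,6,7,9 already taken and all letters distinct, the only value for R is 4 ⇒ R=4.
Step 6. [col 3: I + M ≡ R (mod 10)] I=5 is one option consistent with column 3 (I + M ≡ R (mod 10), carry-in 1) — take it. So I=5.
Step 7. [col 3: I + M ≡ R (mod 10)] column 3: given I=5, R=4, carry-in 1, and digits 1,4,5,6,7,9 already taken and all letters distinct, I+M≡R (mod 10) forces M=8 ⇒ M=8.
Step 8. [col 4: X + M ≡ Y (mod 10)] column 4 reads X+M+carry(1)=Y with M=8, Y=1; with digits 1,4,5,6,7,8,9 already taken and all letters distinct, the only value for X is 2 ⇒ X=2.
Step 9. [col 6: Y + H ≡ I (mod 10)] column 6: given Y=1, I=5, carry-in 1, and digits 1,2,4,5,6,7,8,9 already taken and all letters distinct, Y+H≡I (mod 10) forces H=3, so H=3.

Answer: F=6, H=3, I=5, L=7, M=8, Q=9, R=4, X=2, Y=1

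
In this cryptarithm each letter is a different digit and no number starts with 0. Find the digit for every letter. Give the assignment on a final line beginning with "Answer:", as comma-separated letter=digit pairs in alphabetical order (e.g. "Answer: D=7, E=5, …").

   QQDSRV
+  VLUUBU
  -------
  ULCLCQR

Step 1. [col 1: V + U ≡ R (mod 10)] U=1 is one option consistent with column 1 (V + U ≡ R (mod 10), carry-in 0) — take it. So U=1.
Step 2. [col 1: V + U ≡ R (mod 10)] V=7 is one option consistent with column 1 (V + U ≡ R (mod 10), carry-in 0) — take it. So V=7.
Step 3. [col 1: V + U ≡ R (mod 10)] from column 1 (V=7, U=1, carry-in 0, digits 1,7 already taken and all letters distinct): R must equal 8, so R=8.
Step 4. [col 2: R + B ≡ Q (mod 10)] no forcing yet in column 2 (carry-in 0); Q=3 is free and consistent — try it. So Q=3.
Step 5. [col 2: R + B ≡ Q (mod 10)] from column 2 (R=8, Q=3, carry-in 0, digits 1,3,7,8 already taken and all letters distinct): B must equal 5. So B=5.
Step 6. [col 3: S + U ≡ C (mod 10)] several values work for C in column 3 (S + U ≡ C (mod 10), carry-in 1); try C=4 ⇒ C=4.
Step 7. [col 3: S + U ≡ C (mod 10)] column 3 reads S+U+carry(1)=C with U=1, C=4; with digits 1,3,4,5,7,8 already taken and all letters distinct, the only value for S is 2. So S=2.
Step 8. [col 4: D + U ≡ L (mod 10)] in column 4 we have D+U≡L with carry-in 0; given U=1 and digits 1,2,3,4,5,7,8 already taken and all letters distinct, that pins D to 9 ⇒ D=9.
Step 9. [col 4: D + U ≡ L (mod 10)] in column 4 we have D+U≡L with carry-in 0; given D=9, U=1 and digits 1,2,3,4,5,7,8,9 already taken and all letters distinct, that pins L to 0 ⇒ L=0.

Answer: B=5, C=4, D=9, L=0, Q=3, R=8, S=2, U=1, V=7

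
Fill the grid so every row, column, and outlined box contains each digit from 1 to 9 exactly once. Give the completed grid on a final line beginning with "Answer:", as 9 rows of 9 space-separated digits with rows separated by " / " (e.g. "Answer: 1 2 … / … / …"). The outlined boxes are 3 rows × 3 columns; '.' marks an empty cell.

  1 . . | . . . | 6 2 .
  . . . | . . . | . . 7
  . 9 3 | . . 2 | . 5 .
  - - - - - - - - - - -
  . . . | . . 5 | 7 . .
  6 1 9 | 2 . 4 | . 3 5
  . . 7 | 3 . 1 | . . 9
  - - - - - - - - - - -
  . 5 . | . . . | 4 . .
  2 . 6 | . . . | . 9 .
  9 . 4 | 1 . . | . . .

Step 1. [r5c7∈{8}] r5c7's peers cover all but 8. So r5c7=8.
Step 2. [r2c2∈{2,4,6,8}] across col 2, 6 lands solely at r2c2. So r2c2=6.
Step 3. [r5c5∈{7}] nothing but 7 survives at r5c5, so r5c5=7.
Step 4. [r3c7∈{1}] r3c7 has the single candidate 1 ⇒ r3c7=1.
Step 5. [r8c9∈{1,3,8}] across row 8, 1 lands solely at r8c9 ⇒ r8c9=1.
Step 6. [r2c5∈{1,3,4,5,8,9}] 1 has one home in row 2: r2c5. So r2c5=1.
Step 7. [r6c1∈{4,5,8}] in row 6, 5 fits only at r6c1. So r6c1=5.
Step 8. [r2c3∈{2,5,8}] r2c3 is the only open cell in row 2 admitting 2, so r2c3=2.
Step 9. [r4c3∈{8}] only 8 remains possible at r4c3 ⇒ r4c3=8.
Step 10. [r6c5∈{6,8}] r6c5 is the only open cell in row 6 admitting 8, so r6c5=8.
Step 11. [r2c4∈{4,5,8,9}] row 2 places 5 nowhere but r2c4 ⇒ r2c4=5.
Step 12. [r6c8∈{4,6}] across row 6, 6 lands solely at r6c8. So r6c8=6.
Step 13. [r6c2∈{2,4}] row 6 places 4 nowhere but r6c2, so r6c2=4.
Step 14. [r4c1∈{3}] only 3 remains possible at r4c1 ⇒ r4c1=3.
Step 15. [r6c7∈{2}] only 2 remains possible at r6c7 ⇒ r6c7=2.
Step 16. [r4c9∈{4}] r4c9 is down to just 4, so r4c9=4.
Step 17. [r3c9∈{8}] r3c9's peers cover all but 8 ⇒ r3c9=8.
Step 18. [r1c9∈{3}] r1c9 has the single candidate 3, so r1c9=3.
Step 19. [r2c6∈{3,8,9}] row 2 places 3 nowhere but r2c6. So r2c6=3.
Step 20. [r7c5∈{2,3,6,9}] r7c5 is the only open cell in row 7 admitting 3. So r7c5=3.
Step 21. [r2c1∈{4,8}] row 2 places 8 nowhere but r2c1 ⇒ r2c1=8.
Step 22. [r7c1∈{7}] only 7 remains possible at r7c1 ⇒ r7c1=7.
Step 23. [r3c4∈{4,6,7}] across row 3, 7 lands solely at r3c4 ⇒ r3c4=7.
Step 24. [r3c5∈{4,6}] 6 has one home in row 3: r3c5 ⇒ r3c5=6.
Step 25. [r7c8∈{8}] only 8 remains possible at r7c8, so r7c8=8.
Step 26. [r7c9∈{2,6}] in row 7, 2 fits only at r7c9, so r7c9=2.
Step 27. [r4c5∈{9}] r4c5's peers cover all but 9. So r4c5=9.
Step 28. [r1c5∈{4}] only 4 remains possible at r1c5, so r1c5=4.
Step 29. [r8c5∈{5}] nothing but 5 survives at r8c5, so r8c5=5.
Step 30. [r8c7∈{3}] only 3 remains possible at r8c7, so r8c7=3.
Step 31. [r8c2∈{8}] only 8 remains possible at r8c2 ⇒ r8c2=8.
Step 32. [r9c6∈{6,7,8}] row 9 places 8 nowhere but r9c6. So r9c6=8.
Step 33. [r7c6∈{6,9}] r7c6 is the only open cell in col 6 admitting 6 ⇒ r7c6=6.
Step 34. [r1c6∈{9}] r1c6 has the single candidate 9. So r1c6=9.
Step 35. [r4c4∈{6}] r4c4 is down to just 6, so r4c4=6.
Step 36. [r8c6∈{7}] r8c6's peers cover all but 7, so r8c6=7.
Step 37. [r1c2∈{7}] nothing but 7 survives at r1c2. So r1c2=7.
Step 38. [r4c2∈{2}] r4c2's peers cover all but 2, so r4c2=2.
Step 39. [r7c3∈{1}] r7c3's peers cover all but 1, so r7c3=1.
Step 40. [r4c8∈{1}] only 1 remains possible at r4c8, so r4c8=1.
Step 41. [r9c9∈{6}] r9c9 has the single candidate 6, so r9c9=6.
Step 42. [r9c2∈{3}] r9c2's peers cover all but 3, so r9c2=3.
Step 43. [r2c7∈{9}] r2c7 is down to just 9. So r2c7=9.
Step 44. [r9c8∈{7}] nothing but 7 survives at r9c8 ⇒ r9c8=7.
Step 45. [r7c4∈{9}] r7c4's peers cover all but 9 ⇒ r7c4=9.
Step 46. [r1c3∈{5}] r1c3 is down to just 5, so r1c3=5.
Step 47. [r9c7∈{5}] r9c7 has the single candidate 5 ⇒ r9c7=5.
Step 48. [r2c8∈{4}] r2c8 has the single candidate 4. So r2c8=4.
Step 49. [r9c5∈{2}] r9c5 has the single candidate 2, so r9c5=2.
Step 50. [r8c4∈{4}] r8c4 is down to just 4, so r8c4=4.
Step 51. [r3c1∈{4}] only 4 remains possible at r3c1, so r3c1=4.
Step 52. [r1c4∈{8}] r1c4 is down to just 8. So r1c4=8.

Answer: 1 7 5 8 4 9 6 2 3 / 8 6 2 5 1 3 9 4 7 / 4 9 3 7 6 2 1 5 8 / 3 2 8 6 9 5 7 1 4 / 6 1 9 2 7 4 8 3 5 / 5 4 7 3 8 1 2 6 9 / 7 5 1 9 3 6 4 8 2 / 2 8 6 4 5 7 3 9 1 / 9 3 4 1 2 8 5 7 6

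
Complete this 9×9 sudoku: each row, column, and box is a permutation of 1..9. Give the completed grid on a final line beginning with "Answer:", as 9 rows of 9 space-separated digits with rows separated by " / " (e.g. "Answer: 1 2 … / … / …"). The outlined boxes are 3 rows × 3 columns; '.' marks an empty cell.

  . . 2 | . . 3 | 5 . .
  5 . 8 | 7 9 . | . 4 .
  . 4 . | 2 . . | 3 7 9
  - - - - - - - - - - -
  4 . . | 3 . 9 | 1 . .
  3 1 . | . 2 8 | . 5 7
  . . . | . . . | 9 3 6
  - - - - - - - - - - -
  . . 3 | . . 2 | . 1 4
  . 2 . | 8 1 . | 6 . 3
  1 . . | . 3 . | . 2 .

Step 1. [r3c1∈{6}] nothing but 6 survives at r3c1 ⇒ r3c1=6.
Step 2. [r9c9∈{5,8}] across col 9, 5 lands solely at r9c9 ⇒ r9c9=5.
Step 3. [r2c6∈{1,6}] row 2 places 6 nowhere but r2c6 ⇒ r2c6=6.
Step 4. [r4c8∈{8}] r4c8 has the single candidate 8, so r4c8=8.
Step 5. [r5c3∈{6,9}] row 5 places 9 nowhere but r5c3, so r5c3=9.
Step 6. [r5c4∈{4,6}] row 5 places 6 nowhere but r5c4. So r5c4=6.
Step 7. [r7c5∈{5,6,7}] in col 5, 6 fits only at r7c5. So r7c5=6.
Step 8. [r3c5∈{5,8}] 8 has one home in row 3: r3c5 ⇒ r3c5=8.
Step 9. [r3c6∈{1,5}] in row 3, 5 fits only at r3c6. So r3c6=5.
Step 10. [r8c3∈{4,5,7}] r8c3 is the only open cell in row 8 admitting 5. So r8c3=5.
Step 11. [r6c3∈{7}] r6c3's peers cover all but 7. So r6c3=7.
Step 12. [r8c6∈{4,7}] in row 8, 4 fits only at r8c6. So r8c6=4.
Step 13. [r8c1∈{7,9}] row 8 places 7 nowhere but r8c1, so r8c1=7.
Step 14. [r1c4∈{1,4}] 1 has one home in box 2: r1c4, so r1c4=1.
Step 15. [r7c4∈{5,9}] in row 7, 5 fits only at r7c4. So r7c4=5.
Step 16. [r4c3∈{6}] r4c3 has the single candidate 6, so r4c3=6.
Step 17. [r9c2∈{6,8,9}] r9c2 is the only open cell in row 9 admitting 6, so r9c2=6.
Step 18. [r7c7∈{7,8}] 7 has one home in row 7: r7c7 ⇒ r7c7=7.
Step 19. [r4c2∈{5}] r4c2 is down to just 5 ⇒ r4c2=5.
Step 20. [r6c2∈{8}] r6c2's peers cover all but 8, so r6c2=8.
Step 21. [r1c1∈{9}] nothing but 9 survives at r1c1 ⇒ r1c1=9.
Step 22. [r4c9∈{2}] r4c9 has the single candidate 2. So r4c9=2.
Step 23. [r6c5∈{4,5}] across row 6, 5 lands solely at r6c5. So r6c5=5.
Step 24. [r9c6∈{7}] nothing but 7 survives at r9c6 ⇒ r9c6=7.
Step 25. [r9c3∈{4}] r9c3 has the single candidate 4 ⇒ r9c3=4.
Step 26. [r6c6∈{1}] r6c6's peers cover all but 1, so r6c6=1.
Step 27. [r8c8∈{9}] only 9 remains possible at r8c8, so r8c8=9.
Step 28. [r1c9∈{8}] only 8 remains possible at r1c9, so r1c9=8.
Step 29. [r2c9∈{1}] only 1 remains possible at r2c9, so r2c9=1.
Step 30. [r7c2∈{9}] only 9 remains possible at r7c2, so r7c2=9.
Step 31. [r9c7∈{8}] nothing but 8 survives at r9c7, so r9c7=8.
Step 32. [r3c3∈{1}] nothing but 1 survives at r3c3 ⇒ r3c3=1.
Step 33. [r1c8∈{6}] only 6 remains possible at r1c8 ⇒ r1c8=6.
Step 34. [r1c5∈{4}] r1c5 has the single candidate 4 ⇒ r1c5=4.
Step 35. [r6c4∈{4}] r6c4's peers cover all but 4, so r6c4=4.
Step 36. [r9c4∈{9}] only 9 remains possible at r9c4. So r9c4=9.
Step 37. [r2c7∈{2}] only 2 remains possible at r2c7, so r2c7=2.
Step 38. [r1c2∈{7}] r1c2 has the single candidate 7, so r1c2=7.
Step 39. [r4c5∈{7}] r4c5 is down to just 7. So r4c5=7.
Step 40. [r7c1∈{8}] r7c1 is down to just 8 ⇒ r7c1=8.
Step 41. [r2c2∈{3}] nothing but 3 survives at r2c2. So r2c2=3.
Step 42. [r6c1∈{2}] r6c1 is down to just 2. So r6c1=2.
Step 43. [r5c7∈{4}] r5c7 has the single candidate 4 ⇒ r5c7=4.

Answer: 9 7 2 1 4 3 5 6 8 / 5 3 8 7 9 6 2 4 1 / 6 4 1 2 8 5 3 7 9 / 4 5 6 3 7 9 1 8 2 / 3 1 9 6 2 8 4 5 7 / 2 8 7 4 5 1 9 3 6 / 8 9 3 5 6 2 7 1 4 / 7 2 5 8 1 4 6 9 3 / 1 6 4 9 3 7 8 2 5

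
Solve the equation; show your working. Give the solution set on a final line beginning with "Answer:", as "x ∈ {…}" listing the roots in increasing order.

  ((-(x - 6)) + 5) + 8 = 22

Step 1. [((-(x - 6)) + 5) + 8 = 22] the outer +8 inverts by subtracting 8, so sub: (-(x - 6)) + 5 = 14.
Step 2. [(-(x - 6)) + 5 = 14] +5 is outermost — subtract 5 both sides ⇒ sub: -(x - 6) = 9.
Step 3. [-(x - 6) = 9] leading − — multiply by −1. So neg: x - 6 = -9.
Step 4. [x - 6 = -9] the outer -6 inverts by adding 6 ⇒ sub: x = -3.

Answer: x ∈ {-3}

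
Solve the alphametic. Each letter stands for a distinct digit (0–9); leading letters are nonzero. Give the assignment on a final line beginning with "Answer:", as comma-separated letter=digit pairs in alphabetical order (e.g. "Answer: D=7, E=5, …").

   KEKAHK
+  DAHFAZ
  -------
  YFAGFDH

Step 1. [Y] Y is the leading digit of a 7-digit sum of two 6-digit numbers; the final carry is exactly 1 ⇒ Y=1.
Step 2. [col 1: K + Z ≡ H (mod 10)] no forcing yet in column 1 (carry-in 0); H=5 is free and consistent — try it ⇒ H=5.
Step 3. [col 1: K + Z ≡ H (mod 10)] no forcing yet in column 1 (carry-in 0); K=7 is free and consistent — try it, so K=7.
Step 4. [col 1: K + Z ≡ H (mod 10)] in column 1 we have K+Z≡H with carry-in 0; given K=7, H=5 and digits 1,5,7 already taken and all letters distinct, that pins Z to 8. So Z=8.
Step 5. [col 2: H + A ≡ D (mod 10)] D=6 is one option consistent with column 2 (H + A ≡ D (mod 10), carry-in 1) — take it. So D=6.
Step 6. [col 2: H + A ≡ D (mod 10)] in column 2 we have H+A≡D with carry-in 1; given H=5, D=6 and digits 1,5,6,7,8 already taken and all letters distinct, that pins A to 0. So A=0.
Step 7. [col 3: A + F ≡ F (mod 10)] column 3 (A + F ≡ F (mod 10), carry-in 0) doesn't pin F yet; pick F=4 and continue ⇒ F=4.
Step 8. [col 4: K + H ≡ G (mod 10)] from column 4 (K=7, H=5, carry-in 0, digits 0,1,4,5,6,7,8 already taken and all letters distinct): G must equal 2, so G=2.
Step 9. [col 5: E + A ≡ A (mod 10)] in column 5 we have E+A≡A with carry-in 1; given A=0 and digits 0,1,2,4,5,6,7,8 already taken and all letters distinct, that pins E to 9. So E=9.

Answer: A=0, D=6, E=9, F=4, G=2, H=5, K=7, Y=1, Z=8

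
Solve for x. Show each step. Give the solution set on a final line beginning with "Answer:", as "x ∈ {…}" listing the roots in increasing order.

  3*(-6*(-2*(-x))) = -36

Step 1. [3*(-6*(-2*(-x))) = -36] 3 out front; divide by 3, so div: -6*(-2*(-x)) = -12.
Step 2. [-6*(-2*(-x)) = -12] divide by the outer -6 ⇒ div: -2*(-x) = 2.
Step 3. [-2*(-x) = 2] -2 out front; divide by -2, so div: -x = -1.
Step 4. [-x = -1] flip signs both sides. So neg: x = 1.

Answer: x ∈ {1}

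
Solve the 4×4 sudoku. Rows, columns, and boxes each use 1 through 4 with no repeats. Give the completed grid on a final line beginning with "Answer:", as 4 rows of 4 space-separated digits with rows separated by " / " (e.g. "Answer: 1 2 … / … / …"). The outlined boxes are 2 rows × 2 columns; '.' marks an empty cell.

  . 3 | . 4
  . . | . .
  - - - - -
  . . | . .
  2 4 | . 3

Step 1. [r1c3∈{1,2}] 2 has one home in row 1: r1c3. So r1c3=2.
Step 2. [r2c4∈{1}] nothing but 1 survives at r2c4, so r2c4=1.
Step 3. [r3c2∈{1}] r3c2 is down to just 1 ⇒ r3c2=1.
Step 4. [r4c3∈{1}] r4c3 is down to just 1, so r4c3=1.
Step 5. [r2c2∈{2}] r2c2 is down to just 2. So r2c2=2.
Step 6. [r3c3∈{4}] nothing but 4 survives at r3c3 ⇒ r3c3=4.
Step 7. [r3c1∈{3}] r3c1's peers cover all but 3, so r3c1=3.
Step 8. [r2c3∈{3}] r2c3's peers cover all but 3. So r2c3=3.
Step 9. [r2c1∈{4}] r2c1's peers cover all but 4 ⇒ r2c1=4.
Step 10. [r1c1∈{1}] only 1 remains possible at r1c1, so r1c1=1.
Step 11. [r3c4∈{2}] nothing but 2 survives at r3c4 ⇒ r3c4=2.

Answer: 1 3 2 4 / 4 2 3 1 / 3 1 4 2 / 2 4 1 3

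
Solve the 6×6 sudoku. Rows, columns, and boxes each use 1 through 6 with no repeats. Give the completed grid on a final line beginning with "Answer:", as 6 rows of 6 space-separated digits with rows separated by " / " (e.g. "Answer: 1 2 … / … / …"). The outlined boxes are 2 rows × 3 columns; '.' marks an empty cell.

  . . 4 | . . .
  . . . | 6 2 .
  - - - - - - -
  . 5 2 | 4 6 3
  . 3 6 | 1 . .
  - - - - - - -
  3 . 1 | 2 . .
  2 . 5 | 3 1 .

Step 1. [r2c2∈{1}] only 1 remains possible at r2c2. So r2c2=1.
Step 2. [r1c4∈{5}] r1c4 has the single candidate 5, so r1c4=5.
Step 3. [r5c5∈{4,5}] across col 5, 4 lands solely at r5c5 ⇒ r5c5=4.
Step 4. [r5c2∈{6}] r5c2's peers cover all but 6, so r5c2=6.
Step 5. [r4c5∈{5}] r4c5 has the single candidate 5. So r4c5=5.
Step 6. [r4c1∈{4}] nothing but 4 survives at r4c1, so r4c1=4.
Step 7. [r2c1∈{5}] only 5 remains possible at r2c1. So r2c1=5.
Step 8. [r4c6∈{2}] r4c6 is down to just 2, so r4c6=2.
Step 9. [r3c1∈{1}] nothing but 1 survives at r3c1, so r3c1=1.
Step 10. [r2c6∈{4}] only 4 remains possible at r2c6. So r2c6=4.
Step 11. [r2c3∈{3}] r2c3's peers cover all but 3 ⇒ r2c3=3.
Step 12. [r1c2∈{2}] r1c2 is down to just 2, so r1c2=2.
Step 13. [r5c6∈{5}] r5c6's peers cover all but 5 ⇒ r5c6=5.
Step 14. [r1c5∈{3}] nothing but 3 survives at r1c5, so r1c5=3.
Step 15. [r1c1∈{6}] only 6 remains possible at r1c1. So r1c1=6.
Step 16. [r6c6∈{6}] nothing but 6 survives at r6c6. So r6c6=6.
Step 17. [r6c2∈{4}] only 4 remains possible at r6c2 ⇒ r6c2=4.
Step 18. [r1c6∈{1}] only 1 remains possible at r1c6, so r1c6=1.

Answer: 6 2 4 5 3 1 / 5 1 3 6 2 4 / 1 5 2 4 6 3 / 4 3 6 1 5 2 / 3 6 1 2 4 5 / 2 4 5 3 1 6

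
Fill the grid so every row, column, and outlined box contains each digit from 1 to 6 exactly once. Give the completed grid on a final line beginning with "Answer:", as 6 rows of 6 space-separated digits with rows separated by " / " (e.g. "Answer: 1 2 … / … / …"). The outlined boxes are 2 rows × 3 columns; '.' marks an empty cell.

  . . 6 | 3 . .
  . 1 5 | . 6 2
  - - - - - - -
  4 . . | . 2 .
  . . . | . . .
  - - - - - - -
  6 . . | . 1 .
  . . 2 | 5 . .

Step 1. [r4c1∈{1,2,3,5}] across col 1, 5 lands solely at r4c1 ⇒ r4c1=5.
Step 2. [r5c3∈{3,4}] col 3 places 4 nowhere but r5c3. So r5c3=4.
Step 3. [r6c2∈{3}] r6c2 is down to just 3. So r6c2=3.
Step 4. [r1c6∈{1,4,5}] in row 1, 1 fits only at r1c6 ⇒ r1c6=1.
Step 5. [r4c5∈{3,4}] col 5 places 3 nowhere but r4c5, so r4c5=3.
Step 6. [r3c2∈{6}] nothing but 6 survives at r3c2, so r3c2=6.
Step 7. [r4c4∈{1,4,6}] col 4 places 6 nowhere but r4c4. So r4c4=6.
Step 8. [r1c2∈{2,4}] col 2 places 4 nowhere but r1c2. So r1c2=4.
Step 9. [r3c4∈{1}] only 1 remains possible at r3c4, so r3c4=1.
Step 10. [r6c6∈{4,6}] r6c6 is the only open cell in row 6 admitting 6, so r6c6=6.
Step 11. [r6c5∈{4}] nothing but 4 survives at r6c5 ⇒ r6c5=4.
Step 12. [r6c1∈{1}] r6c1's peers cover all but 1 ⇒ r6c1=1.
Step 13. [r3c6∈{5}] only 5 remains possible at r3c6, so r3c6=5.
Step 14. [r1c5∈{5}] r1c5 has the single candidate 5, so r1c5=5.
Step 15. [r1c1∈{2}] r1c1 is down to just 2. So r1c1=2.
Step 16. [r5c4∈{2}] r5c4 is down to just 2, so r5c4=2.
Step 17. [r4c2∈{2}] nothing but 2 survives at r4c2 ⇒ r4c2=2.
Step 18. [r4c6∈{4}] r4c6's peers cover all but 4, so r4c6=4.
Step 19. [r5c6∈{3}] only 3 remains possible at r5c6. So r5c6=3.
Step 20. [r4c3∈{1}] r4c3's peers cover all but 1 ⇒ r4c3=1.
Step 21. [r5c2∈{5}] r5c2's peers cover all but 5. So r5c2=5.
Step 22. [r3c3∈{3}] nothing but 3 survives at r3c3. So r3c3=3.
Step 23. [r2c1∈{3}] nothing but 3 survives at r2c1, so r2c1=3.
Step 24. [r2c4∈{4}] r2c4 has the single candidate 4, so r2c4=4.

Answer: 2 4 6 3 5 1 / 3 1 5 4 6 2 / 4 6 3 1 2 5 / 5 2 1 6 3 4 / 6 5 4 2 1 3 / 1 3 2 5 4 6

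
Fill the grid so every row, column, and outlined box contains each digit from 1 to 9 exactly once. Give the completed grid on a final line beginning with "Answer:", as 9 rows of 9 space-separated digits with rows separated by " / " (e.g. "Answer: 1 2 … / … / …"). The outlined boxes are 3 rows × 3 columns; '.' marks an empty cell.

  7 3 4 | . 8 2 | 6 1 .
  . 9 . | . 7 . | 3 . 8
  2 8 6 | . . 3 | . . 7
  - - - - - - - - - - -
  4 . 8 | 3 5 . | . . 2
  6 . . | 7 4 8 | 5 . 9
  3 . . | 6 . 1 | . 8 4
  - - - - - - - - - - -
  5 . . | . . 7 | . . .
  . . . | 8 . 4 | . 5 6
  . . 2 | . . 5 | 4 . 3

Step 1. [r7c9∈{1}] only 1 remains possible at r7c9 ⇒ r7c9=1.
Step 2. [r6c3∈{5,7,9}] in box 4, 9 fits only at r6c3 ⇒ r6c3=9.
Step 3. [r7c4∈{2,9}] across col 4, 2 lands solely at r7c4 ⇒ r7c4=2.
Step 4. [r3c7∈{9}] r3c7 has the single candidate 9, so r3c7=9.
Step 5. [r8c3∈{1,3,7}] across col 3, 7 lands solely at r8c3. So r8c3=7.
Step 6. [r8c2∈{1}] r8c2 is down to just 1 ⇒ r8c2=1.
Step 7. [r3c4∈{1,4,5}] in row 3, 5 fits only at r3c4. So r3c4=5.
Step 8. [r6c7∈{7}] r6c7 has the single candidate 7, so r6c7=7.
Step 9. [r7c8∈{9}] nothing but 9 survives at r7c8 ⇒ r7c8=9.
Step 10. [r3c5∈{1}] nothing but 1 survives at r3c5, so r3c5=1.
Step 11. [r8c5∈{3,9}] row 8 places 3 nowhere but r8c5. So r8c5=3.
Step 12. [r9c5∈{6,9}] in col 5, 9 fits only at r9c5, so r9c5=9.
Step 13. [r2c4∈{4}] r2c4 is down to just 4, so r2c4=4.
Step 14. [r6c5∈{2}] only 2 remains possible at r6c5, so r6c5=2.
Step 15. [r2c1∈{1}] nothing but 1 survives at r2c1, so r2c1=1.
Step 16. [r9c2∈{6}] r9c2 is down to just 6, so r9c2=6.
Step 17. [r8c7∈{2}] only 2 remains possible at r8c7. So r8c7=2.
Step 18. [r9c1∈{8}] nothing but 8 survives at r9c1 ⇒ r9c1=8.
Step 19. [r2c6∈{6}] nothing but 6 survives at r2c6 ⇒ r2c6=6.
Step 20. [r8c1∈{9}] nothing but 9 survives at r8c1, so r8c1=9.
Step 21. [r5c2∈{2}] r5c2 is down to just 2 ⇒ r5c2=2.
Step 22. [r5c8∈{3}] only 3 remains possible at r5c8 ⇒ r5c8=3.
Step 23. [r7c3∈{3}] r7c3 is down to just 3. So r7c3=3.
Step 24. [r1c4∈{9}] r1c4's peers cover all but 9, so r1c4=9.
Step 25. [r4c7∈{1}] r4c7's peers cover all but 1 ⇒ r4c7=1.
Step 26. [r9c8∈{7}] r9c8's peers cover all but 7, so r9c8=7.
Step 27. [r4c6∈{9}] r4c6 is down to just 9, so r4c6=9.
Step 28. [r4c2∈{7}] r4c2 is down to just 7. So r4c2=7.
Step 29. [r7c5∈{6}] r7c5 has the single candidate 6, so r7c5=6.
Step 30. [r2c3∈{5}] r2c3 has the single candidate 5. So r2c3=5.
Step 31. [r7c2∈{4}] r7c2's peers cover all but 4, so r7c2=4.
Step 32. [r6c2∈{5}] nothing but 5 survives at r6c2 ⇒ r6c2=5.
Step 33. [r4c8∈{6}] r4c8 is down to just 6 ⇒ r4c8=6.
Step 34. [r2c8∈{2}] nothing but 2 survives at r2c8, so r2c8=2.
Step 35. [r5c3∈{1}] nothing but 1 survives at r5c3 ⇒ r5c3=1.
Step 36. [r9c4∈{1}] only 1 remains possible at r9c4, so r9c4=1.
Step 37. [r3c8∈{4}] r3c8's peers cover all but 4, so r3c8=4.
Step 38. [r1c9∈{5}] r1c9's peers cover all but 5 ⇒ r1c9=5.
Step 39. [r7c7∈{8}] nothing but 8 survives at r7c7, so r7c7=8.

Answer: 7 3 4 9 8 2 6 1 5 / 1 9 5 4 7 6 3 2 8 / 2 8 6 5 1 3 9 4 7 / 4 7 8 3 5 9 1 6 2 / 6 2 1 7 4 8 5 3 9 / 3 5 9 6 2 1 7 8 4 / 5 4 3 2 6 7 8 9 1 / 9 1 7 8 3 4 2 5 6 / 8 6 2 1 9 5 4 7 3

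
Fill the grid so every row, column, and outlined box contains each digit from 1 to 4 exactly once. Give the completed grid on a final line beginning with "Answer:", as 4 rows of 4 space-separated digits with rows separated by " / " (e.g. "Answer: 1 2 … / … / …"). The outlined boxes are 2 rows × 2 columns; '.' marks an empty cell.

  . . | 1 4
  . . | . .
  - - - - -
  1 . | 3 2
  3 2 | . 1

Step 1. [r2c1∈{2,4}] col 1 places 4 nowhere but r2c1, so r2c1=4.
Step 2. [r2c2∈{1,3}] r2c2 is the only open cell in row 2 admitting 1, so r2c2=1.
Step 3. [r4c3∈{4}] r4c3 has the single candidate 4 ⇒ r4c3=4.
Step 4. [r2c3∈{2}] r2c3 is down to just 2, so r2c3=2.
Step 5. [r1c2∈{3}] r1c2 has the single candidate 3, so r1c2=3.
Step 6. [r3c2∈{4}] only 4 remains possible at r3c2, so r3c2=4.
Step 7. [r2c4∈{3}] only 3 remains possible at r2c4. So r2c4=3.
Step 8. [r1c1∈{2}] nothing but 2 survives at r1c1 ⇒ r1c1=2.

Answer: 2 3 1 4 / 4 1 2 3 / 1 4 3 2 / 3 2 4 1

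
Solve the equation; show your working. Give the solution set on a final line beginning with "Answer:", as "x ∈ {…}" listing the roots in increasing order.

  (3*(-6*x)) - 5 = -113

Step 1. [(3*(-6*x)) - 5 = -113] add 5: x sits inside (… - 5). So sub: 3*(-6*x) = -108.
Step 2. [3*(-6*x) = -108] leading coefficient 3: divide by 3. So div: -6*x = -36.
Step 3. [-6*x = -36] divide by the outer -6, so div: x = 6.

Answer: x ∈ {6}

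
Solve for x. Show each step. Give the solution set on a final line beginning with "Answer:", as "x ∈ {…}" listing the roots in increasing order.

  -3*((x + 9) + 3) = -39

Step 1. [-3*((x + 9) + 3) = -39] -3 out front; divide by -3, so div: (x + 9) + 3 = 13.
Step 2. [(x + 9) + 3 = 13] the outer +3 inverts by subtracting 3, so sub: x + 9 = 10.
Step 3. [x + 9 = 10] the outer +9 inverts by subtracting 9 ⇒ sub: x = 1.

Answer: x ∈ {1}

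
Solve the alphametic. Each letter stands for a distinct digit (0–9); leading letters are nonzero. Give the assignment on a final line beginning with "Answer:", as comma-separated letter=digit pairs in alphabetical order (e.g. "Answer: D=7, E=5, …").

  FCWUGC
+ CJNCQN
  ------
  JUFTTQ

Step 1. [col 1: C + N ≡ Q (mod 10)] several values work for C in column 1 (C + N ≡ Q (mod 10), carry-in 0); try C=2. So C=2.
Step 2. [col 1: C + N ≡ Q (mod 10)] several values work for Q in column 1 (C + N ≡ Q (mod 10), carry-in 0); try Q=6 ⇒ Q=6.
Step 3. [col 1: C + N ≡ Q (mod 10)] in column 1 we have C+N≡Q with carry-in 0; given C=2, Q=6 and digits 2,6 already taken and all letters distinct, that pins N to 4, so N=4.
Step 4. [col 2: G + Q ≡ T (mod 10)] several values work for G in column 2 (G + Q ≡ T (mod 10), carry-in 0); try G=7, so G=7.
Step 5. [col 2: G + Q ≡ T (mod 10)] from column 2 (G=7, Q=6, carry-in 0, digits 2,4,6,7 already taken and all letters distinct): T must equal 3. So T=3.
Step 6. [col 3: U + C ≡ T (mod 10)] in column 3 we have U+C≡T with carry-in 1; given C=2, T=3 and digits 2,3,4,6,7 already taken and all letters distinct, that pins U to 0 ⇒ U=0.
Step 7. [col 4: W + N ≡ F (mod 10)] W=1 is one option consistent with column 4 (W + N ≡ F (mod 10), carry-in 0) — take it. So W=1.
Step 8. [col 4: W + N ≡ F (mod 10)] column 4 reads W+N+carry(0)=F with W=1, N=4; with digits 0,1,2,3,4,6,7 already taken and all letters distinct, the only value for F is 5, so F=5.
Step 9. [col 5: C + J ≡ U (mod 10)] column 5: given C=2, U=0, carry-in 0, and digits 0,1,2,3,4,5,6,7 already taken and all letters distinct, C+J≡U (mod 10) forces J=8. So J=8.

Answer: C=2, F=5, G=7, J=8, N=4, Q=6, T=3, U=0, W=1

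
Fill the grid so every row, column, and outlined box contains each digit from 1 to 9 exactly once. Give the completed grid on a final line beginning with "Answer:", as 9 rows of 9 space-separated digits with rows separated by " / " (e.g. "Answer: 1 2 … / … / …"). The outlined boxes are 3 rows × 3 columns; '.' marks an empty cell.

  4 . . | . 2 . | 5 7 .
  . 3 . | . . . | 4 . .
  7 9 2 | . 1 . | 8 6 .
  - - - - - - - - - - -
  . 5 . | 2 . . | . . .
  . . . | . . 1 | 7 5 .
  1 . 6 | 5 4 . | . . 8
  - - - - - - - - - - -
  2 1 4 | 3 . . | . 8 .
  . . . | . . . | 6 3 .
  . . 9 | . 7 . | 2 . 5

Step 1. [r3c6∈{3,4,5}] row 3 places 5 nowhere but r3c6, so r3c6=5.
Step 2. [r1c6∈{3,6,8,9}] across box 2, 3 lands solely at r1c6, so r1c6=3.
Step 3. [r7c7∈{9}] r7c7 is down to just 9 ⇒ r7c7=9.
Step 4. [r7c6∈{6}] nothing but 6 survives at r7c6. So r7c6=6.
Step 5. [r2c4∈{6,7,8,9}] across col 4, 7 lands solely at r2c4. So r2c4=7.
Step 6. [r9c1∈{3,6,8}] 3 has one home in row 9: r9c1 ⇒ r9c1=3.
Step 7. [r2c1∈{5,6,8}] 6 has one home in col 1: r2c1 ⇒ r2c1=6.
Step 8. [r1c2∈{8}] only 8 remains possible at r1c2, so r1c2=8.
Step 9. [r8c6∈{2,4,8,9}] r8c6 is the only open cell in row 8 admitting 2 ⇒ r8c6=2.
Step 10. [r9c6∈{4,8}] r9c6 is the only open cell in col 6 admitting 4. So r9c6=4.
Step 11. [r4c8∈{1,4,9}] across col 8, 4 lands solely at r4c8. So r4c8=4.
Step 12. [r9c4∈{1,8}] r9c4 is the only open cell in row 9 admitting 8, so r9c4=8.
Step 13. [r8c2∈{7}] only 7 remains possible at r8c2. So r8c2=7.
Step 14. [r6c7∈{3}] only 3 remains possible at r6c7, so r6c7=3.
Step 15. [r4c3∈{3,7,8}] across col 3, 7 lands solely at r4c3, so r4c3=7.
Step 16. [r4c5∈{3,6,8,9}] r4c5 is the only open cell in row 4 admitting 3, so r4c5=3.
Step 17. [r5c5∈{6,8,9}] col 5 places 6 nowhere but r5c5 ⇒ r5c5=6.
Step 18. [r5c4∈{9}] r5c4 is down to just 9, so r5c4=9.
Step 19. [r2c6∈{8,9}] col 6 places 9 nowhere but r2c6 ⇒ r2c6=9.
Step 20. [r5c9∈{2}] only 2 remains possible at r5c9 ⇒ r5c9=2.
Step 21. [r2c9∈{1}] r2c9 is down to just 1 ⇒ r2c9=1.
Step 22. [r5c1∈{8}] r5c1 is down to just 8 ⇒ r5c1=8.
Step 23. [r8c1∈{5}] r8c1's peers cover all but 5, so r8c1=5.
Step 24. [r4c9∈{6,9}] r4c9 is the only open cell in row 4 admitting 6, so r4c9=6.
Step 25. [r8c3∈{8}] nothing but 8 survives at r8c3, so r8c3=8.
Step 26. [r8c5∈{9}] r8c5's peers cover all but 9, so r8c5=9.
Step 27. [r1c4∈{6}] nothing but 6 survives at r1c4. So r1c4=6.
Step 28. [r2c5∈{8}] nothing but 8 survives at r2c5, so r2c5=8.
Step 29. [r5c3∈{3}] r5c3's peers cover all but 3 ⇒ r5c3=3.
Step 30. [r8c9∈{4}] r8c9's peers cover all but 4. So r8c9=4.
Step 31. [r7c5∈{5}] r7c5 is down to just 5. So r7c5=5.
Step 32. [r4c6∈{8}] r4c6 has the single candidate 8 ⇒ r4c6=8.
Step 33. [r6c2∈{2}] r6c2 has the single candidate 2. So r6c2=2.
Step 34. [r4c1∈{9}] only 9 remains possible at r4c1, so r4c1=9.
Step 35. [r3c4∈{4}] r3c4's peers cover all but 4 ⇒ r3c4=4.
Step 36. [r4c7∈{1}] r4c7 has the single candidate 1 ⇒ r4c7=1.
Step 37. [r9c8∈{1}] r9c8's peers cover all but 1 ⇒ r9c8=1.
Step 38. [r9c2∈{6}] r9c2's peers cover all but 6 ⇒ r9c2=6.
Step 39. [r6c6∈{7}] r6c6 has the single candidate 7, so r6c6=7.
Step 40. [r7c9∈{7}] r7c9's peers cover all but 7, so r7c9=7.
Step 41. [r1c9∈{9}] only 9 remains possible at r1c9 ⇒ r1c9=9.
Step 42. [r8c4∈{1}] r8c4 is down to just 1. So r8c4=1.
Step 43. [r3c9∈{3}] r3c9 has the single candidate 3. So r3c9=3.
Step 44. [r2c3∈{5}] r2c3's peers cover all but 5. So r2c3=5.
Step 45. [r6c8∈{9}] r6c8 is down to just 9, so r6c8=9.
Step 46. [r5c2∈{4}] r5c2 is down to just 4. So r5c2=4.
Step 47. [r2c8∈{2}] only 2 remains possible at r2c8 ⇒ r2c8=2.
Step 48. [r1c3∈{1}] r1c3's peers cover all but 1. So r1c3=1.

Answer: 4 8 1 6 2 3 5 7 9 / 6 3 5 7 8 9 4 2 1 / 7 9 2 4 1 5 8 6 3 / 9 5 7 2 3 8 1 4 6 / 8 4 3 9 6 1 7 5 2 / 1 2 6 5 4 7 3 9 8 / 2 1 4 3 5 6 9 8 7 / 5 7 8 1 9 2 6 3 4 / 3 6 9 8 7 4 2 1 5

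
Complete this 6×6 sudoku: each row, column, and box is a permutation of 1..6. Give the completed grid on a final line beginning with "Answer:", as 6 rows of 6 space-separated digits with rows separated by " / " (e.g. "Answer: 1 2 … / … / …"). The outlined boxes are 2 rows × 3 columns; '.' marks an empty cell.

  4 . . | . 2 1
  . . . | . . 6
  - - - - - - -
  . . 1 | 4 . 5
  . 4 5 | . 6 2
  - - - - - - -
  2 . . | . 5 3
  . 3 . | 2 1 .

Step 1. [r2c1∈{1,3,5}] 1 has one home in col 1: r2c1 ⇒ r2c1=1.
Step 2. [r3c5∈{3}] only 3 remains possible at r3c5, so r3c5=3.
Step 3. [r2c3∈{2,3}] in col 3, 2 fits only at r2c3 ⇒ r2c3=2.
Step 4. [r2c4∈{3,5}] across row 2, 3 lands solely at r2c4. So r2c4=3.
Step 5. [r5c4∈{6}] r5c4 is down to just 6 ⇒ r5c4=6.
Step 6. [r3c1∈{6}] r3c1's peers cover all but 6. So r3c1=6.
Step 7. [r6c3∈{4,6}] 6 has one home in row 6: r6c3, so r6c3=6.
Step 8. [r2c2∈{5}] r2c2 has the single candidate 5. So r2c2=5.
Step 9. [r6c6∈{4}] r6c6 is down to just 4, so r6c6=4.
Step 10. [r5c3∈{4}] only 4 remains possible at r5c3. So r5c3=4.
Step 11. [r5c2∈{1}] only 1 remains possible at r5c2 ⇒ r5c2=1.
Step 12. [r6c1∈{5}] r6c1's peers cover all but 5. So r6c1=5.
Step 13. [r1c4∈{5}] nothing but 5 survives at r1c4, so r1c4=5.
Step 14. [r1c2∈{6}] only 6 remains possible at r1c2. So r1c2=6.
Step 15. [r3c2∈{2}] nothing but 2 survives at r3c2, so r3c2=2.
Step 16. [r1c3∈{3}] r1c3 is down to just 3. So r1c3=3.
Step 17. [r2c5∈{4}] r2c5 is down to just 4, so r2c5=4.
Step 18. [r4c1∈{3}] only 3 remains possible at r4c1. So r4c1=3.
Step 19. [r4c4∈{1}] only 1 remains possible at r4c4 ⇒ r4c4=1.

Answer: 4 6 3 5 2 1 / 1 5 2 3 4 6 / 6 2 1 4 3 5 / 3 4 5 1 6 2 / 2 1 4 6 5 3 / 5 3 6 2 1 4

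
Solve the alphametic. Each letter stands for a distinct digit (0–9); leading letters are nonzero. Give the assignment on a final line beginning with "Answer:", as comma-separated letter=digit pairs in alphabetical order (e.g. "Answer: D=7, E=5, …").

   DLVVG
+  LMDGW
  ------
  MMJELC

Step 1. [M] M is the leading digit of a 6-digit sum of two 5-digit numbers; the final carry is exactly 1. So M=1.
Step 2. [col 1: G + W ≡ C (mod 10)] W=2 is one option consistent with column 1 (G + W ≡ C (mod 10), carry-in 0) — take it. So W=2.
Step 3. [col 1: G + W ≡ C (mod 10)] C=0 is one option consistent with column 1 (G + W ≡ C (mod 10), carry-in 0) — take it. So C=0.
Step 4. [col 1: G + W ≡ C (mod 10)] column 1 reads G+W+carry(0)=C with W=2, C=0; with digits 0,1,2 already taken and all letters distinct, the only value for G is 8. So G=8.
Step 5. [col 2: V + G ≡ L (mod 10)] column 2 (V + G ≡ L (mod 10), carry-in 1) doesn't pin V yet; pick V=5 and continue. So V=5.
Step 6. [col 2: V + G ≡ L (mod 10)] in column 2 we have V+G≡L with carry-in 1; given V=5, G=8 and digits 0,1,2,5,8 already taken and all letters distinct, that pins L to 4, so L=4.
Step 7. [col 3: V + D ≡ E (mod 10)] no forcing yet in column 3 (carry-in 1); D=7 is free and consistent — try it. So D=7.
Step 8. [col 3: V + D ≡ E (mod 10)] column 3 reads V+D+carry(1)=E with V=5, D=7; with digits 0,1,2,4,5,7,8 already taken and all letters distinct, the only value for E is 3 ⇒ E=3.
Step 9. [col 4: L + M ≡ J (mod 10)] from column 4 (L=4, M=1, carry-in 1, digits 0,1,2,3,4,5,7,8 already taken and all letters distinct): J must equal 6 ⇒ J=6.

Answer: C=0, D=7, E=3, G=8, J=6, L=4, M=1, V=5, W=2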